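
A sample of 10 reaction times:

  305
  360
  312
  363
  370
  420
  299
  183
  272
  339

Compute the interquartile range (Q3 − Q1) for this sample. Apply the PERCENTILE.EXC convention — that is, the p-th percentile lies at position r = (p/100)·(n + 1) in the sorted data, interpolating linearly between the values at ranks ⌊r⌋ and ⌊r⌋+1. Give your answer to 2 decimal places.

72.50

Sorted: 183, 272, 299, 305, 312, 339, 360, 363, 370, 420.
n = 10.
P25: r = 2.75; ranks 2–3 are 272, 299; interpolating gives 292.25.
P75: r = 8.25; ranks 8–9 are 363, 370; interpolating gives 364.75.
Difference: 364.75 − 292.25 = 72.5.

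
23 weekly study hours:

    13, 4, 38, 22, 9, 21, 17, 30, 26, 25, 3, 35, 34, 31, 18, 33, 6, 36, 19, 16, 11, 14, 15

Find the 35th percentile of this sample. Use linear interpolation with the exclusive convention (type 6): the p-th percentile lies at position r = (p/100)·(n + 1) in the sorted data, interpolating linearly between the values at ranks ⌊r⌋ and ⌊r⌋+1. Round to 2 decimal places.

15.40

Sorted: 3, 4, 6, 9, 11, 13, 14, 15, 16, 17, 18, 19, 21, 22, 25, 26, 30, 31, 33, 34, 35, 36, 38.
n = 23.
r = (35/100)·(23 + 1) = 8.4.
Rank 8 is 15 and rank 9 is 16.
Interpolate: 15 + 0.4·(16 − 15) = 15 + 0.4·1 = 15.4.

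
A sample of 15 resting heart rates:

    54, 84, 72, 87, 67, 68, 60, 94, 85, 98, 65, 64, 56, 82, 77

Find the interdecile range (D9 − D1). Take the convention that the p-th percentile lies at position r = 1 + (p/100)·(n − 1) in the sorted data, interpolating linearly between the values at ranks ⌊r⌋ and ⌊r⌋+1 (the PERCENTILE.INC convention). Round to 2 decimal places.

33.60

Sorted: 54, 56, 60, 64, 65, 67, 68, 72, 77, 82, 84, 85, 87, 94, 98.
n = 15.
P10: r = 2.4; ranks 2–3 are 56, 60; interpolating gives 57.6.
P90: r = 13.6; ranks 13–14 are 87, 94; interpolating gives 91.2.
Difference: 91.2 − 57.6 = 33.6.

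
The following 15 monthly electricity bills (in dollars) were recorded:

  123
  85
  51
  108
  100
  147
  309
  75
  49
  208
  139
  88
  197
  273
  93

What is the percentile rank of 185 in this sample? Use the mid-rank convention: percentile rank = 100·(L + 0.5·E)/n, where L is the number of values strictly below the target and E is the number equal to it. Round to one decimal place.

Sorted: 49, 51, 75, 85, 88, 93, 100, 108, 123, 139, 147, 197, 208, 273, 309.
Count below 185: L = 11; count equal: E = 0; n = 15.
Percentile rank = 100·(11 + 0.5·0)/15 = 100·11/15 = 73.33.

73.3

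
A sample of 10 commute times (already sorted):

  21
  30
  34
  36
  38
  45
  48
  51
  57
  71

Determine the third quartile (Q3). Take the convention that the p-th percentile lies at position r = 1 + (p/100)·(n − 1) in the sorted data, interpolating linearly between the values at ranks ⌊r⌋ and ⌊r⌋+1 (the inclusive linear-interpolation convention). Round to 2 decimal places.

50.25

n = 10.
r = 1 + (75/100)·(10 − 1) = 1 + 6.75 = 7.75.
Rank 7 is 48 and rank 8 is 51.
Interpolate: 48 + 0.75·(51 − 48) = 48 + 0.75·3 = 50.25.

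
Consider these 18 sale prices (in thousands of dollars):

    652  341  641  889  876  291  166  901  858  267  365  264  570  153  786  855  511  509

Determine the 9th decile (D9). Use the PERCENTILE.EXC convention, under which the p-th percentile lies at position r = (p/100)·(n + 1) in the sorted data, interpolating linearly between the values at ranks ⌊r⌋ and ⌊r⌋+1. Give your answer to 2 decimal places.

Sorted: 153, 166, 264, 267, 291, 341, 365, 509, 511, 570, 641, 652, 786, 855, 858, 876, 889, 901.
n = 18.
r = (90/100)·(18 + 1) = 17.1.
Rank 17 is 889 and rank 18 is 901.
Interpolate: 889 + 0.1·(901 − 889) = 889 + 0.1·12 = 890.2.

890.20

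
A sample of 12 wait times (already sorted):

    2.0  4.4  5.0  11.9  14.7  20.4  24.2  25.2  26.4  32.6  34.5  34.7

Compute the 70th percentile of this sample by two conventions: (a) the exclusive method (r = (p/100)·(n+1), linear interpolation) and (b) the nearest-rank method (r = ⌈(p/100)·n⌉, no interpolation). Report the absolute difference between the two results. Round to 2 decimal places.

n = 12.
(a) r = 9.1; between ranks 9 (26.4) and 10 (32.6): 27.02.
(b) the nearest-rank method: rank 9 → 26.4.
|27.02 − 26.4| = 0.62.

0.62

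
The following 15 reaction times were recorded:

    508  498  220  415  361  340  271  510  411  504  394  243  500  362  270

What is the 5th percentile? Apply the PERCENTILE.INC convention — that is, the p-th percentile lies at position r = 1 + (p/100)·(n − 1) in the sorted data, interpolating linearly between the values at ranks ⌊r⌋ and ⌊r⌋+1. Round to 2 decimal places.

Sorted: 220, 243, 270, 271, 340, 361, 362, 394, 411, 415, 498, 500, 504, 508, 510.
n = 15.
r = 1 + (5/100)·(15 − 1) = 1 + 0.7 = 1.7.
Rank 1 is 220 and rank 2 is 243.
Interpolate: 220 + 0.7·(243 − 220) = 220 + 0.7·23 = 236.1.

236.10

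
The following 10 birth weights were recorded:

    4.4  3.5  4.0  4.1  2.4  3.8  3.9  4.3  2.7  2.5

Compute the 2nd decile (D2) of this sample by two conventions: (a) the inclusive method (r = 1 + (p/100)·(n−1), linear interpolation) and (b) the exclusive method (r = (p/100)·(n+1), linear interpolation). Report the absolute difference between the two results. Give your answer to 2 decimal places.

Sorted: 2.4, 2.5, 2.7, 3.5, 3.8, 3.9, 4.0, 4.1, 4.3, 4.4.
n = 10.
(a) r = 2.8; between ranks 2 (2.5) and 3 (2.7): 2.66.
(b) r = 2.2; between ranks 2 (2.5) and 3 (2.7): 2.54.
|2.66 − 2.54| = 0.12.

0.12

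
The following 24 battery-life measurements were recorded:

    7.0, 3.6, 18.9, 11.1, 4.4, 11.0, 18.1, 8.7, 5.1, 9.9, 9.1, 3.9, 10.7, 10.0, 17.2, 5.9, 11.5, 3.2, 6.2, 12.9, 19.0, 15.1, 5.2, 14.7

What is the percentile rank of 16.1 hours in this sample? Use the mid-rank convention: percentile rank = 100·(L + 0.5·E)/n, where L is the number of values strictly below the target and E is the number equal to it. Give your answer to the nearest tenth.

83.3

Sorted: 3.2, 3.6, 3.9, 4.4, 5.1, 5.2, 5.9, 6.2, 7.0, 8.7, 9.1, 9.9, 10.0, 10.7, 11.0, 11.1, 11.5, 12.9, 14.7, 15.1, 17.2, 18.1, 18.9, 19.0.
Count below 16.1: L = 20; count equal: E = 0; n = 24.
Percentile rank = 100·(20 + 0.5·0)/24 = 100·20/24 = 83.33.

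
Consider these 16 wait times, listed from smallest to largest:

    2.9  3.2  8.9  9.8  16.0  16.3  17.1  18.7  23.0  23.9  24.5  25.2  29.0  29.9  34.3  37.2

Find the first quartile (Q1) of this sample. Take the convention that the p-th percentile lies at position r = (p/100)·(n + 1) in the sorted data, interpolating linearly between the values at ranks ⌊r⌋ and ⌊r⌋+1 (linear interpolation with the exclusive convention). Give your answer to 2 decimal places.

n = 16.
r = (25/100)·(16 + 1) = 4.25.
Rank 4 is 9.8 and rank 5 is 16.0.
Interpolate: 9.8 + 0.25·(16.0 − 9.8) = 9.8 + 0.25·6.2 = 11.35.

11.35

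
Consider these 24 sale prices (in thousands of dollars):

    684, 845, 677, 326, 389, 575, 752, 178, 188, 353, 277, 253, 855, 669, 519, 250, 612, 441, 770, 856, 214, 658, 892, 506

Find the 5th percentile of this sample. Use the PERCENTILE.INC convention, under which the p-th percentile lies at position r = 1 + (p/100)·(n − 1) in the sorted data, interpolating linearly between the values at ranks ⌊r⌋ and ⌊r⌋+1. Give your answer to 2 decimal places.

Sorted: 178, 188, 214, 250, 253, 277, 326, 353, 389, 441, 506, 519, 575, 612, 658, 669, 677, 684, 752, 770, 845, 855, 856, 892.
n = 24.
r = 1 + (5/100)·(24 − 1) = 1 + 1.15 = 2.15.
Rank 2 is 188 and rank 3 is 214.
Interpolate: 188 + 0.15·(214 − 188) = 188 + 0.15·26 = 191.9.

191.90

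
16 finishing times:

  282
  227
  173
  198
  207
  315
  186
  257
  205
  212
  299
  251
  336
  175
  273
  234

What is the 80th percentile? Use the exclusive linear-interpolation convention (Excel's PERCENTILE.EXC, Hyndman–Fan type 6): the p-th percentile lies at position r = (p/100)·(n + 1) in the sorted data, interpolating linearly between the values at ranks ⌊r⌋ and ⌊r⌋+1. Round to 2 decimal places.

Sorted: 173, 175, 186, 198, 205, 207, 212, 227, 234, 251, 257, 273, 282, 299, 315, 336.
n = 16.
r = (80/100)·(16 + 1) = 13.6.
Rank 13 is 282 and rank 14 is 299.
Interpolate: 282 + 0.6·(299 − 282) = 282 + 0.6·17 = 292.2.

292.20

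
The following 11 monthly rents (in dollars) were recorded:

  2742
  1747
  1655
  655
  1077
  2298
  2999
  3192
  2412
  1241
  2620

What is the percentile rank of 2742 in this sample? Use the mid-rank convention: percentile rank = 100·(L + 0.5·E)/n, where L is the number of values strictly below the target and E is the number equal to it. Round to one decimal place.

Sorted: 655, 1077, 1241, 1655, 1747, 2298, 2412, 2620, 2742, 2999, 3192.
Count below 2742: L = 8; count equal: E = 1; n = 11.
Percentile rank = 100·(8 + 0.5·1)/11 = 100·8.5/11 = 77.27.

77.3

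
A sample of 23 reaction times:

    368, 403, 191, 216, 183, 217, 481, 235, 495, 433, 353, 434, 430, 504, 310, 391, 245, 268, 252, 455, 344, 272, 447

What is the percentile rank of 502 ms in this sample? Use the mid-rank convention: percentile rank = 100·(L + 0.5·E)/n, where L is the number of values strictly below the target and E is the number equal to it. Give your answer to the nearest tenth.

Sorted: 183, 191, 216, 217, 235, 245, 252, 268, 272, 310, 344, 353, 368, 391, 403, 430, 433, 434, 447, 455, 481, 495, 504.
Count below 502: L = 22; count equal: E = 0; n = 23.
Percentile rank = 100·(22 + 0.5·0)/23 = 100·22/23 = 95.65.

95.7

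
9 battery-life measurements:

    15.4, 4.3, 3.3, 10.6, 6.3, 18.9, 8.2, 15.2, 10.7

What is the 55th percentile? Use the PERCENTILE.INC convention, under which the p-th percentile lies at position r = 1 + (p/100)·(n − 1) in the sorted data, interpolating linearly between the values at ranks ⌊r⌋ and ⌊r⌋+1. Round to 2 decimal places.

Sorted: 3.3, 4.3, 6.3, 8.2, 10.6, 10.7, 15.2, 15.4, 18.9.
n = 9.
r = 1 + (55/100)·(9 − 1) = 1 + 4.4 = 5.4.
Rank 5 is 10.6 and rank 6 is 10.7.
Interpolate: 10.6 + 0.4·(10.7 − 10.6) = 10.6 + 0.4·0.1 = 10.64.

10.64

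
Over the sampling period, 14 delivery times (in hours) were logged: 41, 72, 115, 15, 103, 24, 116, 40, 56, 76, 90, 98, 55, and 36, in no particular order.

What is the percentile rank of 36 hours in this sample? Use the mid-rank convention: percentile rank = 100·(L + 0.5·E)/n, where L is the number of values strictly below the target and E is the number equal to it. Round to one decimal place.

17.9

Sorted: 15, 24, 36, 40, 41, 55, 56, 72, 76, 90, 98, 103, 115, 116.
Count below 36: L = 2; count equal: E = 1; n = 14.
Percentile rank = 100·(2 + 0.5·1)/14 = 100·2.5/14 = 17.86.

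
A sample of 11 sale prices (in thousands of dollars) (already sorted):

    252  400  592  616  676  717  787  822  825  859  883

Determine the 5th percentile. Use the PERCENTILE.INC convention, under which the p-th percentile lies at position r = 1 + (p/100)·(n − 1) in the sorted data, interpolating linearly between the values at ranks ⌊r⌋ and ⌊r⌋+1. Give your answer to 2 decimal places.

326.00

n = 11.
r = 1 + (5/100)·(11 − 1) = 1 + 0.5 = 1.5.
Rank 1 is 252 and rank 2 is 400.
Interpolate: 252 + 0.5·(400 − 252) = 252 + 0.5·148 = 326.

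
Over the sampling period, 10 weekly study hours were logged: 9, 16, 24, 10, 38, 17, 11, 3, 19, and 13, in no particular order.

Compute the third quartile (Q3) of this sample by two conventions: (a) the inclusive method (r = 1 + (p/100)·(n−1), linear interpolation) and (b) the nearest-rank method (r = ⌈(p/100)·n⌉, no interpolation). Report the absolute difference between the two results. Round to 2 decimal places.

0.50

Sorted: 3, 9, 10, 11, 13, 16, 17, 19, 24, 38.
n = 10.
(a) r = 7.75; between ranks 7 (17) and 8 (19): 18.5.
(b) the nearest-rank method: rank 8 → 19.
|18.5 − 19| = 0.5.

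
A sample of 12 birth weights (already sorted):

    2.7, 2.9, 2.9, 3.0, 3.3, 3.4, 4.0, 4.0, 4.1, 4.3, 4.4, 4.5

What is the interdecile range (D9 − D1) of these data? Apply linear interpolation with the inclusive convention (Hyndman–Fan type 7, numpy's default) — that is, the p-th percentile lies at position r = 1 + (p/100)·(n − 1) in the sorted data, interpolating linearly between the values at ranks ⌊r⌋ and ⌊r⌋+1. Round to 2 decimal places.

n = 12.
P10: r = 2.1; ranks 2–3 are 2.9, 2.9; interpolating gives 2.9.
P90: r = 10.9; ranks 10–11 are 4.3, 4.4; interpolating gives 4.39.
Difference: 4.39 − 2.9 = 1.49.

1.49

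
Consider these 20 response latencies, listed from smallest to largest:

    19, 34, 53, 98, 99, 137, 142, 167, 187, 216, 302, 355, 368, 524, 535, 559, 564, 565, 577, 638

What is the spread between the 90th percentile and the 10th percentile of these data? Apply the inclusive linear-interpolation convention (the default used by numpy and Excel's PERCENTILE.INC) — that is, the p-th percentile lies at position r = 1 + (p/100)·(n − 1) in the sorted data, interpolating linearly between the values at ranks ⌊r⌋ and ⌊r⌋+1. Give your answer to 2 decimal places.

515.10

n = 20.
P10: r = 2.9; ranks 2–3 are 34, 53; interpolating gives 51.1.
P90: r = 18.1; ranks 18–19 are 565, 577; interpolating gives 566.2.
Difference: 566.2 − 51.1 = 515.1.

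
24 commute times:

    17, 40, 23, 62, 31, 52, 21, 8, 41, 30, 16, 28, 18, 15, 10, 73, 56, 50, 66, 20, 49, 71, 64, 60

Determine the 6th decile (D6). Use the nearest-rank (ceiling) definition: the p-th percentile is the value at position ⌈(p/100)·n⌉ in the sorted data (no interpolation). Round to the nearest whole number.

49

Sorted: 8, 10, 15, 16, 17, 18, 20, 21, 23, 28, 30, 31, 40, 41, 49, 50, 52, 56, 60, 62, 64, 66, 71, 73.
n = 24.
Position = ⌈60/100 · 24⌉ = ⌈14.4⌉ = 15.
The value at rank 15 is 49.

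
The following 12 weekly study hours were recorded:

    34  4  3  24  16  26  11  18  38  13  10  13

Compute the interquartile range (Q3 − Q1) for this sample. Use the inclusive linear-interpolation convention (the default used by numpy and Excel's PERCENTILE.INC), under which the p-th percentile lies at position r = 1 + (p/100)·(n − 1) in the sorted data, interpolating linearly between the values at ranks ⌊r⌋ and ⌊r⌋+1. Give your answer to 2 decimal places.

Sorted: 3, 4, 10, 11, 13, 13, 16, 18, 24, 26, 34, 38.
n = 12.
P25: r = 3.75; ranks 3–4 are 10, 11; interpolating gives 10.75.
P75: r = 9.25; ranks 9–10 are 24, 26; interpolating gives 24.5.
Difference: 24.5 − 10.75 = 13.75.

13.75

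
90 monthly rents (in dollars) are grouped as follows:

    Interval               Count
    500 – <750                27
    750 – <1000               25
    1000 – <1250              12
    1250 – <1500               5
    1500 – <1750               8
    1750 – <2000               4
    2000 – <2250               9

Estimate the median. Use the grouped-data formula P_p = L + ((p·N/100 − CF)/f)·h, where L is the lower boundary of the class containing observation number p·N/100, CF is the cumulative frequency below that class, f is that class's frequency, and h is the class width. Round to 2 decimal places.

930.00

N = 90; target position k = 50/100 · 90 = 45.
Cumulative frequencies: 27, 52, 64, 69, 77, 81, 90.
Observation 45 falls in the class 750 – <1000.
L = 750, CF = 27, f = 25, h = 250.
P50 = 750 + ((45 − 27)/25)·250 = 750 + 180 = 930.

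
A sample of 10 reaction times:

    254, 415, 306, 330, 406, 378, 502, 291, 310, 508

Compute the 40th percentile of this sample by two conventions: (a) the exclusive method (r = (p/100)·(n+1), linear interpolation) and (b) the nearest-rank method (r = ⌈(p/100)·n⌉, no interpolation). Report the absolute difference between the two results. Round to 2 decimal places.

8.00

Sorted: 254, 291, 306, 310, 330, 378, 406, 415, 502, 508.
n = 10.
(a) r = 4.4; between ranks 4 (310) and 5 (330): 318.
(b) the nearest-rank method: rank 4 → 310.
|318 − 310| = 8.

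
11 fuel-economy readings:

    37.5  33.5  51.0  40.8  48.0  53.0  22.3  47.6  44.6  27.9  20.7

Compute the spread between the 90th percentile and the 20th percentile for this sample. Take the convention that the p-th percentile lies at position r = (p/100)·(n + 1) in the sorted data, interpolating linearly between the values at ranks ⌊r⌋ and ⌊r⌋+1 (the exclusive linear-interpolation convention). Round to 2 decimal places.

Sorted: 20.7, 22.3, 27.9, 33.5, 37.5, 40.8, 44.6, 47.6, 48.0, 51.0, 53.0.
n = 11.
P20: r = 2.4; ranks 2–3 are 22.3, 27.9; interpolating gives 24.54.
P90: r = 10.8; ranks 10–11 are 51.0, 53.0; interpolating gives 52.6.
Difference: 52.6 − 24.54 = 28.06.

28.06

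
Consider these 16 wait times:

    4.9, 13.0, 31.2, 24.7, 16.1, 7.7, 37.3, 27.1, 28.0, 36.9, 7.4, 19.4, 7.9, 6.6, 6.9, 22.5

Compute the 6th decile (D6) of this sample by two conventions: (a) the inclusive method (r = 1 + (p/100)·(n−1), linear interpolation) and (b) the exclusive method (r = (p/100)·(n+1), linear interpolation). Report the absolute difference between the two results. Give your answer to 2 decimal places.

0.44

Sorted: 4.9, 6.6, 6.9, 7.4, 7.7, 7.9, 13.0, 16.1, 19.4, 22.5, 24.7, 27.1, 28.0, 31.2, 36.9, 37.3.
n = 16.
(a) r = 10 → value at rank 10 = 22.5.
(b) r = 10.2; between ranks 10 (22.5) and 11 (24.7): 22.94.
|22.5 − 22.94| = 0.44.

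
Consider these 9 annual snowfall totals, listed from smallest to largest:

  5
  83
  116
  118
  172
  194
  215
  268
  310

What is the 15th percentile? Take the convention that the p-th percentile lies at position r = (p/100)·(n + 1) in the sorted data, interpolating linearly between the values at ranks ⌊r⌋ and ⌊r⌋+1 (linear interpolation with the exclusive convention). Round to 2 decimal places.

44.00

n = 9.
r = (15/100)·(9 + 1) = 1.5.
Rank 1 is 5 and rank 2 is 83.
Interpolate: 5 + 0.5·(83 − 5) = 5 + 0.5·78 = 44.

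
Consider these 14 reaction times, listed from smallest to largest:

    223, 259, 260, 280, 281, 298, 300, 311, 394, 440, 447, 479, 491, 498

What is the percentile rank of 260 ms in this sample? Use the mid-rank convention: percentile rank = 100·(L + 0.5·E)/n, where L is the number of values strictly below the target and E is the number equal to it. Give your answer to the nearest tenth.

Count below 260: L = 2; count equal: E = 1; n = 14.
Percentile rank = 100·(2 + 0.5·1)/14 = 100·2.5/14 = 17.86.

17.9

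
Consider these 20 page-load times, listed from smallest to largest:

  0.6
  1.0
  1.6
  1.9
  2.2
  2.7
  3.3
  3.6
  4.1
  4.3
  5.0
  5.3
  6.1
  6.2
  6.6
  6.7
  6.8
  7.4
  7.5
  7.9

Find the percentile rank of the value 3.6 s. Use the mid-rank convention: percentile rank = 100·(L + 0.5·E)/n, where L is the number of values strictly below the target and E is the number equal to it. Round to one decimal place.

37.5

Count below 3.6: L = 7; count equal: E = 1; n = 20.
Percentile rank = 100·(7 + 0.5·1)/20 = 100·7.5/20 = 37.5.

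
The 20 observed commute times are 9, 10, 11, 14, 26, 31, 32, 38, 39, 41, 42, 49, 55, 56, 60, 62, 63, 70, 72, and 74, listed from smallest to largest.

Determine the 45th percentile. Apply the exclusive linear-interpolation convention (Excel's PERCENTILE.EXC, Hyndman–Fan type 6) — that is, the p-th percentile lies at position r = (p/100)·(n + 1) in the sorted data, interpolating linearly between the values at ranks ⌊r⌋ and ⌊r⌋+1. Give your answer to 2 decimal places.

39.90

n = 20.
r = (45/100)·(20 + 1) = 9.45.
Rank 9 is 39 and rank 10 is 41.
Interpolate: 39 + 0.45·(41 − 39) = 39 + 0.45·2 = 39.9.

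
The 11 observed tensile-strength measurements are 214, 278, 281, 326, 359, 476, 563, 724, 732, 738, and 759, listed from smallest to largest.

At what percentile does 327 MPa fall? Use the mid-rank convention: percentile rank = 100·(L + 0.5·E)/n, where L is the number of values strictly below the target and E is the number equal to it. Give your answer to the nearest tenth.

36.4

Count below 327: L = 4; count equal: E = 0; n = 11.
Percentile rank = 100·(4 + 0.5·0)/11 = 100·4/11 = 36.36.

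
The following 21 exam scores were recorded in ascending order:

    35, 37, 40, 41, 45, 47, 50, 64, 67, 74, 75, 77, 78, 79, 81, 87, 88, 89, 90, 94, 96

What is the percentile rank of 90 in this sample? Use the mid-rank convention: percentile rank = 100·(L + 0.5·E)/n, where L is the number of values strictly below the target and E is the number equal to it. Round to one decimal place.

88.1

Count below 90: L = 18; count equal: E = 1; n = 21.
Percentile rank = 100·(18 + 0.5·1)/21 = 100·18.5/21 = 88.1.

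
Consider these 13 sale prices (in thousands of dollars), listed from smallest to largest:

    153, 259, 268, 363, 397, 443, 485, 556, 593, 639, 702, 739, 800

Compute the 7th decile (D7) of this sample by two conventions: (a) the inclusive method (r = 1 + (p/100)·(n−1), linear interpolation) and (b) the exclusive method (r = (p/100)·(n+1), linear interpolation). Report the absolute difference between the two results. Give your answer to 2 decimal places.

n = 13.
(a) r = 9.4; between ranks 9 (593) and 10 (639): 611.4.
(b) r = 9.8; between ranks 9 (593) and 10 (639): 629.8.
|611.4 − 629.8| = 18.4.

18.40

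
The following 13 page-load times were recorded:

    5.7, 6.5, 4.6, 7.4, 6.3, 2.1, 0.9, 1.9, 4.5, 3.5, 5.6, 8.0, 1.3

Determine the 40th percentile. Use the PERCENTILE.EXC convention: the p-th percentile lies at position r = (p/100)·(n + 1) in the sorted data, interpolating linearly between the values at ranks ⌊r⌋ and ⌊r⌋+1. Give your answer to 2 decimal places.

Sorted: 0.9, 1.3, 1.9, 2.1, 3.5, 4.5, 4.6, 5.6, 5.7, 6.3, 6.5, 7.4, 8.0.
n = 13.
r = (40/100)·(13 + 1) = 5.6.
Rank 5 is 3.5 and rank 6 is 4.5.
Interpolate: 3.5 + 0.6·(4.5 − 3.5) = 3.5 + 0.6·1 = 4.1.

4.10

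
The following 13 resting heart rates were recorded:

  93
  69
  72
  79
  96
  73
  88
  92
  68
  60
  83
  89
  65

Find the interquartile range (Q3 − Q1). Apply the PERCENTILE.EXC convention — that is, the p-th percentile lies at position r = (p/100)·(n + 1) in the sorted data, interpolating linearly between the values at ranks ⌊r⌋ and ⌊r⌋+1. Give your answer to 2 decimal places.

22.00

Sorted: 60, 65, 68, 69, 72, 73, 79, 83, 88, 89, 92, 93, 96.
n = 13.
P25: r = 3.5; ranks 3–4 are 68, 69; interpolating gives 68.5.
P75: r = 10.5; ranks 10–11 are 89, 92; interpolating gives 90.5.
Difference: 90.5 − 68.5 = 22.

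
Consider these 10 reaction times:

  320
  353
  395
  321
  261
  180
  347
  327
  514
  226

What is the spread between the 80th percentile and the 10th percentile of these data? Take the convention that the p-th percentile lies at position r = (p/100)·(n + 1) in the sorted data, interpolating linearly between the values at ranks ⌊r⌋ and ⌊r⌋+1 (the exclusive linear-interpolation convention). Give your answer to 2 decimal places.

Sorted: 180, 226, 261, 320, 321, 327, 347, 353, 395, 514.
n = 10.
P10: r = 1.1; ranks 1–2 are 180, 226; interpolating gives 184.6.
P80: r = 8.8; ranks 8–9 are 353, 395; interpolating gives 386.6.
Difference: 386.6 − 184.6 = 202.

202.00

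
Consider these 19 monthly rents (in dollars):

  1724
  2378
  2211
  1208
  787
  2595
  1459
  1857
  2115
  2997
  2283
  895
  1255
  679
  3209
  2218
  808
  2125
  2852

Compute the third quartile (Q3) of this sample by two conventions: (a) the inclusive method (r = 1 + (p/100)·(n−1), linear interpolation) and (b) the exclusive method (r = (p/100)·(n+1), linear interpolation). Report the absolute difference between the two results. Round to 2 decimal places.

47.50

Sorted: 679, 787, 808, 895, 1208, 1255, 1459, 1724, 1857, 2115, 2125, 2211, 2218, 2283, 2378, 2595, 2852, 2997, 3209.
n = 19.
(a) r = 14.5; between ranks 14 (2283) and 15 (2378): 2330.5.
(b) r = 15 → value at rank 15 = 2378.
|2330.5 − 2378| = 47.5.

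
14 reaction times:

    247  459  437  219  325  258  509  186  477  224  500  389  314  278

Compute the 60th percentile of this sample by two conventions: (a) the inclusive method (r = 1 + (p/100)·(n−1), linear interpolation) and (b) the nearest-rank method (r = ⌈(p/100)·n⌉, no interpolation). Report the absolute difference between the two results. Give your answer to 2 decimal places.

Sorted: 186, 219, 224, 247, 258, 278, 314, 325, 389, 437, 459, 477, 500, 509.
n = 14.
(a) r = 8.8; between ranks 8 (325) and 9 (389): 376.2.
(b) the nearest-rank method: rank 9 → 389.
|376.2 − 389| = 12.8.

12.80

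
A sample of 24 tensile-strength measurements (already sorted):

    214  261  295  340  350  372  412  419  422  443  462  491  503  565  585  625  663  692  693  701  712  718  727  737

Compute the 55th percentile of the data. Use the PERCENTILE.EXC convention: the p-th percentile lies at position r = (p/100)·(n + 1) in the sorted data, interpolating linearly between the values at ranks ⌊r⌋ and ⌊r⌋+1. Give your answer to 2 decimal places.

n = 24.
r = (55/100)·(24 + 1) = 13.75.
Rank 13 is 503 and rank 14 is 565.
Interpolate: 503 + 0.75·(565 − 503) = 503 + 0.75·62 = 549.5.

549.50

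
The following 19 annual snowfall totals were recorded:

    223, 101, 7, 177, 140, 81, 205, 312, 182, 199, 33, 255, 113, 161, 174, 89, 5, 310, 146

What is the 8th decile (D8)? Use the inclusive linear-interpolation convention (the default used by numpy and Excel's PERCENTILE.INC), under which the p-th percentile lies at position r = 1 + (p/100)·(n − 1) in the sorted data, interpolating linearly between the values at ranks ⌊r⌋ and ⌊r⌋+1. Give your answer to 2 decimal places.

212.20

Sorted: 5, 7, 33, 81, 89, 101, 113, 140, 146, 161, 174, 177, 182, 199, 205, 223, 255, 310, 312.
n = 19.
r = 1 + (80/100)·(19 − 1) = 1 + 14.4 = 15.4.
Rank 15 is 205 and rank 16 is 223.
Interpolate: 205 + 0.4·(223 − 205) = 205 + 0.4·18 = 212.2.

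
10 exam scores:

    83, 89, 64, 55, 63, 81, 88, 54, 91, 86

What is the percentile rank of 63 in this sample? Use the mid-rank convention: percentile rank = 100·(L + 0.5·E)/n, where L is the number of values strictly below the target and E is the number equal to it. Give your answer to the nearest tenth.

25.0

Sorted: 54, 55, 63, 64, 81, 83, 86, 88, 89, 91.
Count below 63: L = 2; count equal: E = 1; n = 10.
Percentile rank = 100·(2 + 0.5·1)/10 = 100·2.5/10 = 25.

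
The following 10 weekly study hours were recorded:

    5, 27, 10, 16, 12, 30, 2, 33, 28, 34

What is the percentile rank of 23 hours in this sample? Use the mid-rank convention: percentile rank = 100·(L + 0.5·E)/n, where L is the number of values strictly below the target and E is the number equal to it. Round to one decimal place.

Sorted: 2, 5, 10, 12, 16, 27, 28, 30, 33, 34.
Count below 23: L = 5; count equal: E = 0; n = 10.
Percentile rank = 100·(5 + 0.5·0)/10 = 100·5/10 = 50.

50.0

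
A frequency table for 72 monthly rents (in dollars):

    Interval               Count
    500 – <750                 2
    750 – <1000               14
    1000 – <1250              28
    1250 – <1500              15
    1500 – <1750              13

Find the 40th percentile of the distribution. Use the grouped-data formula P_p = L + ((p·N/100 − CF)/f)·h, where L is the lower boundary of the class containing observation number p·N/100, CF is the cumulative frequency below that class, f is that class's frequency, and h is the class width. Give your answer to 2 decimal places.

1114.29

N = 72; target position k = 40/100 · 72 = 28.8.
Cumulative frequencies: 2, 16, 44, 59, 72.
Observation 28.8 falls in the class 1000 – <1250.
L = 1000, CF = 16, f = 28, h = 250.
P40 = 1000 + ((28.8 − 16)/28)·250 = 1000 + 114.286 = 1114.29.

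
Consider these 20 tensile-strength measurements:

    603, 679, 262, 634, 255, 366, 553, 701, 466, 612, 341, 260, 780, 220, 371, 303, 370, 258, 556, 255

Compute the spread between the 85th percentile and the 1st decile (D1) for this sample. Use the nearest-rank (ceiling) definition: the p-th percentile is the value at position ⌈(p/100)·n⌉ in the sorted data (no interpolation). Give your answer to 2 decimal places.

379.00

Sorted: 220, 255, 255, 258, 260, 262, 303, 341, 366, 370, 371, 466, 553, 556, 603, 612, 634, 679, 701, 780.
n = 20.
P10: rank ⌈10/100·20⌉ = 2 → 255.
P85: rank ⌈85/100·20⌉ = 17 → 634.
Difference: 634 − 255 = 379.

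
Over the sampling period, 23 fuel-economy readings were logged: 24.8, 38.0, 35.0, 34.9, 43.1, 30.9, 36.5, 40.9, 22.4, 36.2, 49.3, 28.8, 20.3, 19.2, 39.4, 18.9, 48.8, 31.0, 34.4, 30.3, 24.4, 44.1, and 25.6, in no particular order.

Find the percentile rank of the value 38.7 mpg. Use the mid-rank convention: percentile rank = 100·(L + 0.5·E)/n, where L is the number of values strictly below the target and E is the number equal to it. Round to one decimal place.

73.9

Sorted: 18.9, 19.2, 20.3, 22.4, 24.4, 24.8, 25.6, 28.8, 30.3, 30.9, 31.0, 34.4, 34.9, 35.0, 36.2, 36.5, 38.0, 39.4, 40.9, 43.1, 44.1, 48.8, 49.3.
Count below 38.7: L = 17; count equal: E = 0; n = 23.
Percentile rank = 100·(17 + 0.5·0)/23 = 100·17/23 = 73.91.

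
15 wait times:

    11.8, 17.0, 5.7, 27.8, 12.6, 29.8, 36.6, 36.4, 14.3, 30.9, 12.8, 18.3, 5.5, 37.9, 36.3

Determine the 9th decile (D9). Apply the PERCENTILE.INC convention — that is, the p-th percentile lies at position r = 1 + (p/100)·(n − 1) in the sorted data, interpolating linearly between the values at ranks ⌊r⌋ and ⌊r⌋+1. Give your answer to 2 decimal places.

36.52

Sorted: 5.5, 5.7, 11.8, 12.6, 12.8, 14.3, 17.0, 18.3, 27.8, 29.8, 30.9, 36.3, 36.4, 36.6, 37.9.
n = 15.
r = 1 + (90/100)·(15 − 1) = 1 + 12.6 = 13.6.
Rank 13 is 36.4 and rank 14 is 36.6.
Interpolate: 36.4 + 0.6·(36.6 − 36.4) = 36.4 + 0.6·0.2 = 36.52.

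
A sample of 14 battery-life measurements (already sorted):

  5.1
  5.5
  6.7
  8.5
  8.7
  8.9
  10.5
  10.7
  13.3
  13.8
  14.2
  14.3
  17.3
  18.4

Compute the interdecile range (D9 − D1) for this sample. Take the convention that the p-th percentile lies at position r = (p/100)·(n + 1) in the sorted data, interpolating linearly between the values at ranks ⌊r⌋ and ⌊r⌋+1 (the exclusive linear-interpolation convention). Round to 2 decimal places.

12.55

n = 14.
P10: r = 1.5; ranks 1–2 are 5.1, 5.5; interpolating gives 5.3.
P90: r = 13.5; ranks 13–14 are 17.3, 18.4; interpolating gives 17.85.
Difference: 17.85 − 5.3 = 12.55.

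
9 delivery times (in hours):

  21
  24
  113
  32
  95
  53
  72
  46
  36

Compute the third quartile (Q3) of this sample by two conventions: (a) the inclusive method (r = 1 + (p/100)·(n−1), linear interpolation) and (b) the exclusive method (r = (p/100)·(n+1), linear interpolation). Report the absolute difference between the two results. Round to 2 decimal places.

Sorted: 21, 24, 32, 36, 46, 53, 72, 95, 113.
n = 9.
(a) r = 7 → value at rank 7 = 72.
(b) r = 7.5; between ranks 7 (72) and 8 (95): 83.5.
|72 − 83.5| = 11.5.

11.50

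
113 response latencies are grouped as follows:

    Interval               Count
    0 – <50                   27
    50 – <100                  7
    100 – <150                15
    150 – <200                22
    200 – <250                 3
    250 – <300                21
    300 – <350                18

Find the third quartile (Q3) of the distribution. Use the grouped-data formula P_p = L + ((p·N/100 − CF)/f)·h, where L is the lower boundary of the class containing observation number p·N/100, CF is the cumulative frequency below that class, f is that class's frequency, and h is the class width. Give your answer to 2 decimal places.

N = 113; target position k = 75/100 · 113 = 84.75.
Cumulative frequencies: 27, 34, 49, 71, 74, 95, 113.
Observation 84.75 falls in the class 250 – <300.
L = 250, CF = 74, f = 21, h = 50.
P75 = 250 + ((84.75 − 74)/21)·50 = 250 + 25.5952 = 275.595.

275.60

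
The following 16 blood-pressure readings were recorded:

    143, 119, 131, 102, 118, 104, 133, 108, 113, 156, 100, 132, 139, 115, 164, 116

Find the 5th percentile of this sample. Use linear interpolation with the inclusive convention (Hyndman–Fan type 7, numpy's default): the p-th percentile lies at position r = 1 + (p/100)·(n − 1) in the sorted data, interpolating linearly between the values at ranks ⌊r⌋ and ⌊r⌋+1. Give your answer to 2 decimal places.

Sorted: 100, 102, 104, 108, 113, 115, 116, 118, 119, 131, 132, 133, 139, 143, 156, 164.
n = 16.
r = 1 + (5/100)·(16 − 1) = 1 + 0.75 = 1.75.
Rank 1 is 100 and rank 2 is 102.
Interpolate: 100 + 0.75·(102 − 100) = 100 + 0.75·2 = 101.5.

101.50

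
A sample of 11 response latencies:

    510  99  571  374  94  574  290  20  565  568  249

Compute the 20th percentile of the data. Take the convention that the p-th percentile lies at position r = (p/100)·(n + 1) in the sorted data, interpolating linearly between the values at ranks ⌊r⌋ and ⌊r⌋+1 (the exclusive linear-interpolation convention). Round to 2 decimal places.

Sorted: 20, 94, 99, 249, 290, 374, 510, 565, 568, 571, 574.
n = 11.
r = (20/100)·(11 + 1) = 2.4.
Rank 2 is 94 and rank 3 is 99.
Interpolate: 94 + 0.4·(99 − 94) = 94 + 0.4·5 = 96.

96.00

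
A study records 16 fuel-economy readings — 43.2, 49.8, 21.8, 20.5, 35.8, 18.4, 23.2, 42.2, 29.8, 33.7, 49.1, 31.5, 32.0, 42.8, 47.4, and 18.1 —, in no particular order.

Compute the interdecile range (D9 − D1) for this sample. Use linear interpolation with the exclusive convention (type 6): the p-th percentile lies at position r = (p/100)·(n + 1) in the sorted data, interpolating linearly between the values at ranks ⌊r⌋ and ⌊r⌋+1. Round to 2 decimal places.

31.00

Sorted: 18.1, 18.4, 20.5, 21.8, 23.2, 29.8, 31.5, 32.0, 33.7, 35.8, 42.2, 42.8, 43.2, 47.4, 49.1, 49.8.
n = 16.
P10: r = 1.7; ranks 1–2 are 18.1, 18.4; interpolating gives 18.31.
P90: r = 15.3; ranks 15–16 are 49.1, 49.8; interpolating gives 49.31.
Difference: 49.31 − 18.31 = 31.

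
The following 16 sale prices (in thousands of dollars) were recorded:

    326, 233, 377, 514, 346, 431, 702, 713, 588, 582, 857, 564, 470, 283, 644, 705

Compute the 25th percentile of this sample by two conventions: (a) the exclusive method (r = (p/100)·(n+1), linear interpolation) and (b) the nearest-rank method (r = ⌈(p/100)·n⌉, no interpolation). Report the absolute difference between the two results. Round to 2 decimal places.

Sorted: 233, 283, 326, 346, 377, 431, 470, 514, 564, 582, 588, 644, 702, 705, 713, 857.
n = 16.
(a) r = 4.25; between ranks 4 (346) and 5 (377): 353.75.
(b) the nearest-rank method: rank 4 → 346.
|353.75 − 346| = 7.75.

7.75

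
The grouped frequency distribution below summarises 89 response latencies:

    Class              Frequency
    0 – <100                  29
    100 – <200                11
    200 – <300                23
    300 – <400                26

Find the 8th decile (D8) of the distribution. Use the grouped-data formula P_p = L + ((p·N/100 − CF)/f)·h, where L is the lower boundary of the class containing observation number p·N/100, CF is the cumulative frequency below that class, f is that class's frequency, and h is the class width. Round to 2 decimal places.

N = 89; target position k = 80/100 · 89 = 71.2.
Cumulative frequencies: 29, 40, 63, 89.
Observation 71.2 falls in the class 300 – <400.
L = 300, CF = 63, f = 26, h = 100.
P80 = 300 + ((71.2 − 63)/26)·100 = 300 + 31.5385 = 331.538.

331.54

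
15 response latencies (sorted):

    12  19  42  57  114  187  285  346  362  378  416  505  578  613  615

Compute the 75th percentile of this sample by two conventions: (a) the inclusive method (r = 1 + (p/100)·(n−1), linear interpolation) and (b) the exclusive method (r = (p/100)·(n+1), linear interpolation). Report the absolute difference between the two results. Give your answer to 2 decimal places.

n = 15.
(a) r = 11.5; between ranks 11 (416) and 12 (505): 460.5.
(b) r = 12 → value at rank 12 = 505.
|460.5 − 505| = 44.5.

44.50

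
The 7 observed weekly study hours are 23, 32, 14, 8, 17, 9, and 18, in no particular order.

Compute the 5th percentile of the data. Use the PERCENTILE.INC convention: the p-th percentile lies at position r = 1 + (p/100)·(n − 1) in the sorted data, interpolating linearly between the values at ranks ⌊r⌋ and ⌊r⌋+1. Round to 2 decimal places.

8.30

Sorted: 8, 9, 14, 17, 18, 23, 32.
n = 7.
r = 1 + (5/100)·(7 − 1) = 1 + 0.3 = 1.3.
Rank 1 is 8 and rank 2 is 9.
Interpolate: 8 + 0.3·(9 − 8) = 8 + 0.3·1 = 8.3.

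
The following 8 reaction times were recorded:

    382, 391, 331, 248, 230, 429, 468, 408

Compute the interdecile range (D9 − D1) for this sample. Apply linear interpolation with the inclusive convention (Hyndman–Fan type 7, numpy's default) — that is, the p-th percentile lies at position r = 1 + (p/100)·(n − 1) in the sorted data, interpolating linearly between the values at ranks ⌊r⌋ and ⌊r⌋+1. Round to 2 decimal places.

Sorted: 230, 248, 331, 382, 391, 408, 429, 468.
n = 8.
P10: r = 1.7; ranks 1–2 are 230, 248; interpolating gives 242.6.
P90: r = 7.3; ranks 7–8 are 429, 468; interpolating gives 440.7.
Difference: 440.7 − 242.6 = 198.1.

198.10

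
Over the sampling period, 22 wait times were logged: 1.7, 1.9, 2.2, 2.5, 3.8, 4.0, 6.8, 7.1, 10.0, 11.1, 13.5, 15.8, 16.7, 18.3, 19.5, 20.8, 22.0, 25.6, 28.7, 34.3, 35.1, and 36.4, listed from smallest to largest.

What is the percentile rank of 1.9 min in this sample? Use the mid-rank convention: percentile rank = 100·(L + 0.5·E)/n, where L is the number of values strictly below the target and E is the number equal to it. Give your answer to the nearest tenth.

Count below 1.9: L = 1; count equal: E = 1; n = 22.
Percentile rank = 100·(1 + 0.5·1)/22 = 100·1.5/22 = 6.818.

6.8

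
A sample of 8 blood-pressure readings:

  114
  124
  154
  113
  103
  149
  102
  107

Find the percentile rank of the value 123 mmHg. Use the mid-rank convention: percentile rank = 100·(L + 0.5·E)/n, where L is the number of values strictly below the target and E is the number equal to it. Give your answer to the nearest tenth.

62.5

Sorted: 102, 103, 107, 113, 114, 124, 149, 154.
Count below 123: L = 5; count equal: E = 0; n = 8.
Percentile rank = 100·(5 + 0.5·0)/8 = 100·5/8 = 62.5.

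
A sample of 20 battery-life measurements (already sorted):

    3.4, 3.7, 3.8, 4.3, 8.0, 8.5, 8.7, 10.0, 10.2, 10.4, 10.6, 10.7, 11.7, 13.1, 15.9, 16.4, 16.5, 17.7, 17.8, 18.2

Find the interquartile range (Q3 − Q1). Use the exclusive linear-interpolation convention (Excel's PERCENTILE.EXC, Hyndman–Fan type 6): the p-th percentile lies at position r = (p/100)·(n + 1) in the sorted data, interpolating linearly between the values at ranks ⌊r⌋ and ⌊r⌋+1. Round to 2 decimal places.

n = 20.
P25: r = 5.25; ranks 5–6 are 8.0, 8.5; interpolating gives 8.125.
P75: r = 15.75; ranks 15–16 are 15.9, 16.4; interpolating gives 16.275.
Difference: 16.275 − 8.125 = 8.15.

8.15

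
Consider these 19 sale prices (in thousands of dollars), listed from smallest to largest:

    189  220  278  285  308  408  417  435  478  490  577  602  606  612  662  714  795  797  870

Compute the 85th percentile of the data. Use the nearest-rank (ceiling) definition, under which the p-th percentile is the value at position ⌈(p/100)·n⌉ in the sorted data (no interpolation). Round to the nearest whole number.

795

n = 19.
Position = ⌈85/100 · 19⌉ = ⌈16.15⌉ = 17.
The value at rank 17 is 795.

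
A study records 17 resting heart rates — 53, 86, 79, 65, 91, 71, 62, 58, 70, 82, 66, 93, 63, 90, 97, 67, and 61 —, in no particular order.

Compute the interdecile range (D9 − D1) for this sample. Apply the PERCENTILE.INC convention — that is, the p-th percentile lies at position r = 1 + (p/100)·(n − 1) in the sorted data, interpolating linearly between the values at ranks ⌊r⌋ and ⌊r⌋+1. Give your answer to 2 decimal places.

32.00

Sorted: 53, 58, 61, 62, 63, 65, 66, 67, 70, 71, 79, 82, 86, 90, 91, 93, 97.
n = 17.
P10: r = 2.6; ranks 2–3 are 58, 61; interpolating gives 59.8.
P90: r = 15.4; ranks 15–16 are 91, 93; interpolating gives 91.8.
Difference: 91.8 − 59.8 = 32.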